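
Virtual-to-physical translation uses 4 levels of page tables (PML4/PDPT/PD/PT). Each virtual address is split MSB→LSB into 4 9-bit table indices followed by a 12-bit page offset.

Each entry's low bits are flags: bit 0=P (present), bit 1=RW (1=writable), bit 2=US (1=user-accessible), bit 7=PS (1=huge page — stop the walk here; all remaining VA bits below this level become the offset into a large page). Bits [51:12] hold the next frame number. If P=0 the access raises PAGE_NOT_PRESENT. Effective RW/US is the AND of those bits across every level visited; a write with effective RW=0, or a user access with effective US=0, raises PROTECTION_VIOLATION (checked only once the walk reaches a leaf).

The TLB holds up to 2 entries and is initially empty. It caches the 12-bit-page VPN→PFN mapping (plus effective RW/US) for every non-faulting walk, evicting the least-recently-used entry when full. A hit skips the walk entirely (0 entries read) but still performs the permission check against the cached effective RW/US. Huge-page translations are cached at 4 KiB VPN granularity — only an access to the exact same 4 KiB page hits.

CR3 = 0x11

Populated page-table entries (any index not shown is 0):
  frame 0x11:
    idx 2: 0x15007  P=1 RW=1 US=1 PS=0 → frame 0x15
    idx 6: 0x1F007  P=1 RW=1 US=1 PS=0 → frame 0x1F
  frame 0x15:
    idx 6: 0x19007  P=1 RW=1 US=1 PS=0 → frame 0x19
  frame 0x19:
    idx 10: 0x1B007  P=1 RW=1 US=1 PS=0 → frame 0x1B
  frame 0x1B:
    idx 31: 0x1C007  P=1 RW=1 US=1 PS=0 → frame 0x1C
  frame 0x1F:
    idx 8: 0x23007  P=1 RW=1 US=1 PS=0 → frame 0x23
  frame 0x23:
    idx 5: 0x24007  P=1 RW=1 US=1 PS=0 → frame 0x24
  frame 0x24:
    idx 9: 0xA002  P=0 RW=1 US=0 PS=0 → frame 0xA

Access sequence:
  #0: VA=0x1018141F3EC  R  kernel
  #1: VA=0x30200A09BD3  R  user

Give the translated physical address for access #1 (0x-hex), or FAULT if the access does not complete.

Walk each access:
#0 VA=0x1018141F3EC (r,kernel):
  lvl0: tbl 0x11, slot 2 ⇒ 0x15007 (P1/RW1/US1/PS0)
  lvl1: tbl 0x15, slot 6 ⇒ 0x19007 (P1/RW1/US1/PS0)
  lvl2: tbl 0x19, slot 10 ⇒ 0x1B007 (P1/RW1/US1/PS0)
  lvl3: tbl 0x1B, slot 31 ⇒ 0x1C007 (P1/RW1/US1/PS0)
  ⇒ phys 0x1C3EC  [4 reads]
#1 VA=0x30200A09BD3 (r,user):
  lvl0: tbl 0x11, slot 6 ⇒ 0x1F007 (P1/RW1/US1/PS0)
  lvl1: tbl 0x1F, slot 8 ⇒ 0x23007 (P1/RW1/US1/PS0)
  lvl2: tbl 0x23, slot 5 ⇒ 0x24007 (P1/RW1/US1/PS0)
  lvl3: tbl 0x24, slot 9 ⇒ 0xA002 (P0/RW1/US0/PS0)
  ⇒ fault: PAGE_NOT_PRESENT  — 4 lookups

Access #1 PA: FAULT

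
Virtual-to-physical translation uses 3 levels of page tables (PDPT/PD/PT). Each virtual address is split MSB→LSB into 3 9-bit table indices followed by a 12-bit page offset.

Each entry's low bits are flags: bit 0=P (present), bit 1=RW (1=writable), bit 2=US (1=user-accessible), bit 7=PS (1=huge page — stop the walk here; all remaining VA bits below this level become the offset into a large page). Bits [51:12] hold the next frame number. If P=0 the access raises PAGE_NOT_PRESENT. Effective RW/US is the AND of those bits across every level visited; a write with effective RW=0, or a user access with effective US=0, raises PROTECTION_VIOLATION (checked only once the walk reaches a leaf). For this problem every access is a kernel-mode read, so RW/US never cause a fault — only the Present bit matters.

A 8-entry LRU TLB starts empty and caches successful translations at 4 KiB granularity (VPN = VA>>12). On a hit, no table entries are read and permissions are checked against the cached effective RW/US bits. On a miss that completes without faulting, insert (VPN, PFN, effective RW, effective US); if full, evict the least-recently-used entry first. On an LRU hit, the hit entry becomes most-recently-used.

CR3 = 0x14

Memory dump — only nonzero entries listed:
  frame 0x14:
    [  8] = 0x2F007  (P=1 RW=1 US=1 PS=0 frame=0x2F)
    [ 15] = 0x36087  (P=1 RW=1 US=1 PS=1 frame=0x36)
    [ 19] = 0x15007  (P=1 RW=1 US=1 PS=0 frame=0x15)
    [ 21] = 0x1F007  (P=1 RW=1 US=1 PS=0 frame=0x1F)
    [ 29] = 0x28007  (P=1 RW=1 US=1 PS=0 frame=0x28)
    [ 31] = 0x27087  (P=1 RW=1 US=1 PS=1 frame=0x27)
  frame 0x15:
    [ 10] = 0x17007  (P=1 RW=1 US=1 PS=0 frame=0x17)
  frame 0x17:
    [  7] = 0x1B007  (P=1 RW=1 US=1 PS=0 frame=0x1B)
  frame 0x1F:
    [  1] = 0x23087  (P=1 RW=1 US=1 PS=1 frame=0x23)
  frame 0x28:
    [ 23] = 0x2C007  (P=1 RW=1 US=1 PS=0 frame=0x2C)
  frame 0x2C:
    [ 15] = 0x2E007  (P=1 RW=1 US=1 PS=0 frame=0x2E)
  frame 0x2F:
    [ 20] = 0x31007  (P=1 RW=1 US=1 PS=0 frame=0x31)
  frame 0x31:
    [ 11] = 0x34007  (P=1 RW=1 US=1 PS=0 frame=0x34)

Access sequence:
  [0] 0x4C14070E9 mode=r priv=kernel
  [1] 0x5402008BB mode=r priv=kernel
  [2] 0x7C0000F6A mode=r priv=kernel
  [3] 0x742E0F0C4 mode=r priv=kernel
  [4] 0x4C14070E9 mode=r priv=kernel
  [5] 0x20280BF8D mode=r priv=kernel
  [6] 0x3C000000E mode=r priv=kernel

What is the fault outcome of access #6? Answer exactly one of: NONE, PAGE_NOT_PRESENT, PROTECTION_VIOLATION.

Walk each access:
#0 VA=0x4C14070E9 (r,kernel):
  [0] read 0x14 idx=19: raw=0x15007 flags P=1 W=1 U=1 S=0
  [1] read 0x15 idx=10: raw=0x17007 flags P=1 W=1 U=1 S=0
  [2] read 0x17 idx=7: raw=0x1B007 flags P=1 W=1 U=1 S=0
  → PA=0x1B0E9  (3 entries read)
#1 VA=0x5402008BB (r,kernel):
  [0] read 0x14 idx=21: raw=0x1F007 flags P=1 W=1 U=1 S=0
  [1] read 0x1F idx=1: raw=0x23087 flags P=1 W=1 U=1 S=1
  → PA=0x238BB (huge @L1)  (2 entries read)
#2 VA=0x7C0000F6A (r,kernel):
  [0] read 0x14 idx=31: raw=0x27087 flags P=1 W=1 U=1 S=1
  → PA=0x27F6A (huge @L0)  (1 entries read)
#3 VA=0x742E0F0C4 (r,kernel):
  [0] read 0x14 idx=29: raw=0x28007 flags P=1 W=1 U=1 S=0
  [1] read 0x28 idx=23: raw=0x2C007 flags P=1 W=1 U=1 S=0
  [2] read 0x2C idx=15: raw=0x2E007 flags P=1 W=1 U=1 S=0
  → PA=0x2E0C4  (3 entries read)
#4 VA=0x4C14070E9 (r,kernel):
  TLB hit vpn=0x4C1407 → PA=0x1B0E9
#5 VA=0x20280BF8D (r,kernel):
  [0] read 0x14 idx=8: raw=0x2F007 flags P=1 W=1 U=1 S=0
  [1] read 0x2F idx=20: raw=0x31007 flags P=1 W=1 U=1 S=0
  [2] read 0x31 idx=11: raw=0x34007 flags P=1 W=1 U=1 S=0
  → PA=0x34F8D  (3 entries read)
#6 VA=0x3C000000E (r,kernel):
  [0] read 0x14 idx=15: raw=0x36087 flags P=1 W=1 U=1 S=1
  → PA=0x3600E (huge @L0)  (1 entries read)

Access #6 fault: NONE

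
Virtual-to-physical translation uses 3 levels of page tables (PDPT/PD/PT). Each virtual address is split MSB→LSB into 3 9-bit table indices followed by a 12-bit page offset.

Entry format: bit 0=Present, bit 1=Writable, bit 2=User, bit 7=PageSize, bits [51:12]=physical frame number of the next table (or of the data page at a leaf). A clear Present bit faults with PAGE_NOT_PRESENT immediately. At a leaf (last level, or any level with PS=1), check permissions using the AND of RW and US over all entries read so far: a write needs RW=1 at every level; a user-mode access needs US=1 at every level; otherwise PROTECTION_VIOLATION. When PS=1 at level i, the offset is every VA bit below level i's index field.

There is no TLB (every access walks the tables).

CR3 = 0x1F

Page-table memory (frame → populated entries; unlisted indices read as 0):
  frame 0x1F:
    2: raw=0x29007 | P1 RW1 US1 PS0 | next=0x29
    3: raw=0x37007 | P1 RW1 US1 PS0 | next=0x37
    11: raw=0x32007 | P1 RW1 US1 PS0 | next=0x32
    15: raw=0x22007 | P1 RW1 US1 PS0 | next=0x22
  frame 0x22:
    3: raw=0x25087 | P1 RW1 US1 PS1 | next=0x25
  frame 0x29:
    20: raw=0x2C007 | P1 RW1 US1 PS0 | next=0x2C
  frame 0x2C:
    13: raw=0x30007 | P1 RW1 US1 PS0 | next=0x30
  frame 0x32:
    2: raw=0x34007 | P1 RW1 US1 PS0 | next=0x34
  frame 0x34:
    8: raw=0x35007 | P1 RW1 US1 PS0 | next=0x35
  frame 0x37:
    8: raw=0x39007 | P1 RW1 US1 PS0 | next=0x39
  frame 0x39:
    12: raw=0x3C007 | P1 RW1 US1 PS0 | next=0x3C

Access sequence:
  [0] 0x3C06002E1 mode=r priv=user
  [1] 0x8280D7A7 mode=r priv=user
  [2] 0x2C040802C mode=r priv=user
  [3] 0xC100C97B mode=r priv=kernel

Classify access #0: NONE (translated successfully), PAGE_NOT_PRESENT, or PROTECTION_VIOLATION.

Walk each access:
#0 VA=0x3C06002E1 (r,user):
  L0: frame=0x1F idx=15 entry=0x22007 [P=1 RW=1 US=1 PS=0]
  L1: frame=0x22 idx=3 entry=0x25087 [P=1 RW=1 US=1 PS=1]
  → PA=0x252E1 (huge @L1)  (2 entries read)
#1 VA=0x8280D7A7 (r,user):
  L0: frame=0x1F idx=2 entry=0x29007 [P=1 RW=1 US=1 PS=0]
  L1: frame=0x29 idx=20 entry=0x2C007 [P=1 RW=1 US=1 PS=0]
  L2: frame=0x2C idx=13 entry=0x30007 [P=1 RW=1 US=1 PS=0]
  → PA=0x307A7  (3 entries read)
#2 VA=0x2C040802C (r,user):
  L0: frame=0x1F idx=11 entry=0x32007 [P=1 RW=1 US=1 PS=0]
  L1: frame=0x32 idx=2 entry=0x34007 [P=1 RW=1 US=1 PS=0]
  L2: frame=0x34 idx=8 entry=0x35007 [P=1 RW=1 US=1 PS=0]
  → PA=0x3502C  (3 entries read)
#3 VA=0xC100C97B (r,kernel):
  L0: frame=0x1F idx=3 entry=0x37007 [P=1 RW=1 US=1 PS=0]
  L1: frame=0x37 idx=8 entry=0x39007 [P=1 RW=1 US=1 PS=0]
  L2: frame=0x39 idx=12 entry=0x3C007 [P=1 RW=1 US=1 PS=0]
  → PA=0x3C97B  (3 entries read)

Access #0 fault: NONE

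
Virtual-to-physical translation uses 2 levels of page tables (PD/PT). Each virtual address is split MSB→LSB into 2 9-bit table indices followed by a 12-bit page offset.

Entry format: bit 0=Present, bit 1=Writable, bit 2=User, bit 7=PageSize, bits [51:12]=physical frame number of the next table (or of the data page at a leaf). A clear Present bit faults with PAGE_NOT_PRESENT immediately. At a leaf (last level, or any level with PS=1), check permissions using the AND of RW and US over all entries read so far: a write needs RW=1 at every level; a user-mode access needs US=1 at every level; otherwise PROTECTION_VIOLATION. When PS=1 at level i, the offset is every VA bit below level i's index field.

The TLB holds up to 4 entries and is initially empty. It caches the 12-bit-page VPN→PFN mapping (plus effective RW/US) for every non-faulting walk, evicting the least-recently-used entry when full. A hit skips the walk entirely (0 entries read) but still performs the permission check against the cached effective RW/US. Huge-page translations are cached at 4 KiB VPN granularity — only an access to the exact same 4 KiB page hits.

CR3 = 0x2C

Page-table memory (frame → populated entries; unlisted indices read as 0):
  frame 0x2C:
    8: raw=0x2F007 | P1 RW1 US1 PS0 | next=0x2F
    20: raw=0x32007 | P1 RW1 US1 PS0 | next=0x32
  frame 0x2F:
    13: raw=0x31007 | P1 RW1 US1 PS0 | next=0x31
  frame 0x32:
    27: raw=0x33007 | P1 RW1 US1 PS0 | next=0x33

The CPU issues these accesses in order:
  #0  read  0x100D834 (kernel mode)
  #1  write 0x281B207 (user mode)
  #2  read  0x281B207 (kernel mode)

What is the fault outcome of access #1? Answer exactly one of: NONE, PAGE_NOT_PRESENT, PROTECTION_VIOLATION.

Trace:
#0 VA=0x100D834 (r,kernel):
  L0 @0x2C[8] → 0x2F007  P=1,RW=1,US=1,PS=0
  L1 @0x2F[13] → 0x31007  P=1,RW=1,US=1,PS=0
  ✓ 0x31834  — 2 lookups
#1 VA=0x281B207 (w,user):
  L0 @0x2C[20] → 0x32007  P=1,RW=1,US=1,PS=0
  L1 @0x32[27] → 0x33007  P=1,RW=1,US=1,PS=0
  ✓ 0x33207  — 2 lookups
#2 VA=0x281B207 (r,kernel):
  TLB hit vpn=0x281B → PA=0x33207

Access #1 fault: NONE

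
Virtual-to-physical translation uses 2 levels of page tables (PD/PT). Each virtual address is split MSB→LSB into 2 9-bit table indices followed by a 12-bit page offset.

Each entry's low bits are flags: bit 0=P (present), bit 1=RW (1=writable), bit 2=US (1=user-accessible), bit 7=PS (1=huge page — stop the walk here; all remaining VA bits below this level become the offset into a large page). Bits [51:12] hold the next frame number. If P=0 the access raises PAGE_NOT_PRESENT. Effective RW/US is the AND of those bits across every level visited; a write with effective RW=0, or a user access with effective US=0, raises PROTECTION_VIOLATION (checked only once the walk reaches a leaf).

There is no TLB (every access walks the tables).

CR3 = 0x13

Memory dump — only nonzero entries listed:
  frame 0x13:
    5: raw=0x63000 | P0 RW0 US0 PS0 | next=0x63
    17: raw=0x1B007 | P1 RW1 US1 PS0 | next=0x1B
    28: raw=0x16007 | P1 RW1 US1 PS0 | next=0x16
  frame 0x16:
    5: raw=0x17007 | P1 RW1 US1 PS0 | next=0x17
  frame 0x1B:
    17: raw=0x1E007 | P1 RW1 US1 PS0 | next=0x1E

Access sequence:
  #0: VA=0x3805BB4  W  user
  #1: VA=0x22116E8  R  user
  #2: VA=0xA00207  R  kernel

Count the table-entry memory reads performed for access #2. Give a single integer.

Walk each access:
#0 VA=0x3805BB4 (w,user):
  lvl0: tbl 0x13, slot 28 ⇒ 0x16007 (P1/RW1/US1/PS0)
  lvl1: tbl 0x16, slot 5 ⇒ 0x17007 (P1/RW1/US1/PS0)
  ✓ 0x17BB4  — 2 lookups
#1 VA=0x22116E8 (r,user):
  lvl0: tbl 0x13, slot 17 ⇒ 0x1B007 (P1/RW1/US1/PS0)
  lvl1: tbl 0x1B, slot 17 ⇒ 0x1E007 (P1/RW1/US1/PS0)
  ✓ 0x1E6E8  — 2 lookups
#2 VA=0xA00207 (r,kernel):
  lvl0: tbl 0x13, slot 5 ⇒ 0x63000 (P0/RW0/US0/PS0)
  → PAGE_NOT_PRESENT  (1 entries read)

Entries read for #2: 1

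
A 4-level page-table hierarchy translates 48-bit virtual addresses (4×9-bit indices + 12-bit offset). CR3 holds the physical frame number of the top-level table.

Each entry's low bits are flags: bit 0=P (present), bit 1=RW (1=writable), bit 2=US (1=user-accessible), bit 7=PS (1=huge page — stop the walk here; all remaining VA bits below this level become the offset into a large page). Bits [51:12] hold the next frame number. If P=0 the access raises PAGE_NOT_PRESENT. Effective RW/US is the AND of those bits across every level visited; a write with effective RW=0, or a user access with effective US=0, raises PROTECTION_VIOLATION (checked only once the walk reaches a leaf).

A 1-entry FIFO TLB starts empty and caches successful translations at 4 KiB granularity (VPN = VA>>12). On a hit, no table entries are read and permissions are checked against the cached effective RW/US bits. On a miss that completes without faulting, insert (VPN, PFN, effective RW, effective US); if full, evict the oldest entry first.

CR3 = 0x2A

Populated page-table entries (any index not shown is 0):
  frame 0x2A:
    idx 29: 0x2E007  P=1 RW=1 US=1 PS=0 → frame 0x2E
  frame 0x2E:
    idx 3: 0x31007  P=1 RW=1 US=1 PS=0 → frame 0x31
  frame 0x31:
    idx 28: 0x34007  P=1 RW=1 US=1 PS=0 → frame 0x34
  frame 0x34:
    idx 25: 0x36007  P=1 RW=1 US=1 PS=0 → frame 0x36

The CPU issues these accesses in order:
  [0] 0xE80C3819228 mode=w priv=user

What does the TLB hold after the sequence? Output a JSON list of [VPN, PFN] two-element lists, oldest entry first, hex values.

Walk each access:
#0 VA=0xE80C3819228 (w,user):
  L0 @0x2A[29] → 0x2E007  P=1,RW=1,US=1,PS=0
  L1 @0x2E[3] → 0x31007  P=1,RW=1,US=1,PS=0
  L2 @0x31[28] → 0x34007  P=1,RW=1,US=1,PS=0
  L3 @0x34[25] → 0x36007  P=1,RW=1,US=1,PS=0
  ✓ 0x36228  — 4 lookups

TLB: [["0xE80C3819", "0x36"]]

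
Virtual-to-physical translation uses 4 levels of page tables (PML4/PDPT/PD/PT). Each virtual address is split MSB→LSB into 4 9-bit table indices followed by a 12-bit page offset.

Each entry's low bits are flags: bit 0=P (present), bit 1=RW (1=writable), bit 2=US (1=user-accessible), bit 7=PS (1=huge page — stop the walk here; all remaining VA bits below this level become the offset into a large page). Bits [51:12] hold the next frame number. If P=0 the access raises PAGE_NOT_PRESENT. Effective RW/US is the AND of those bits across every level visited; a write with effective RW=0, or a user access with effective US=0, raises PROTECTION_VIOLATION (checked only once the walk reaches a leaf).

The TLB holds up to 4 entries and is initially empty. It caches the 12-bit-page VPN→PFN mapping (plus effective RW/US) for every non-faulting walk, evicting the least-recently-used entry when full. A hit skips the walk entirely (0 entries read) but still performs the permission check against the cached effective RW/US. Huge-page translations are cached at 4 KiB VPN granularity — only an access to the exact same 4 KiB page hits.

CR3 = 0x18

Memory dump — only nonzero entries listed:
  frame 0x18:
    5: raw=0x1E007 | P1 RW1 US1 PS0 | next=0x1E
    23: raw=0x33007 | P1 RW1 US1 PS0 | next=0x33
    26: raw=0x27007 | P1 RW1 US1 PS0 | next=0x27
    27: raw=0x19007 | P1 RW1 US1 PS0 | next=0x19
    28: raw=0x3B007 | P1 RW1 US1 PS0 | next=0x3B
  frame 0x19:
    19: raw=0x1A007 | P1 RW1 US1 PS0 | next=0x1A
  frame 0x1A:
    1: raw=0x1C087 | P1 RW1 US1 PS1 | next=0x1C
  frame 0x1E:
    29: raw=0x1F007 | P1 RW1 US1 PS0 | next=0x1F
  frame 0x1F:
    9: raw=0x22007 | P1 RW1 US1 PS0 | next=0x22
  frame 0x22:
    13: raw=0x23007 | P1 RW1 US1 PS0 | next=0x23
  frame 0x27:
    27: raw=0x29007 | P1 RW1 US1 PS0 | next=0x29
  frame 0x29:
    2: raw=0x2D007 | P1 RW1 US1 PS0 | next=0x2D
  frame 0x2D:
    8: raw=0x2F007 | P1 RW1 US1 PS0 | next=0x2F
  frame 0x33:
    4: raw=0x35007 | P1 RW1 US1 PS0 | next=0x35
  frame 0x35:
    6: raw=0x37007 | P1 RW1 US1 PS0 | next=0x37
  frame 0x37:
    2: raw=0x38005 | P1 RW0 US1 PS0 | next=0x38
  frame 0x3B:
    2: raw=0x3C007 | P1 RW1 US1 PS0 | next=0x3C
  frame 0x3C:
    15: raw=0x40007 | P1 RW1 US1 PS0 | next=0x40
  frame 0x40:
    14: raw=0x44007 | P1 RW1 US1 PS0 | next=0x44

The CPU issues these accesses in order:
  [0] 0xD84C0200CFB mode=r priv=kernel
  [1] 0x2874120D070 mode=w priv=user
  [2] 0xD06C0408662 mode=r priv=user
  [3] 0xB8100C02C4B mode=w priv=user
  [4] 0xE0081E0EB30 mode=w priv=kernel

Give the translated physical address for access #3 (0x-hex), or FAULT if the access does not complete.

Walk each access:
#0 VA=0xD84C0200CFB (r,kernel):
  lvl0: tbl 0x18, slot 27 ⇒ 0x19007 (P1/RW1/US1/PS0)
  lvl1: tbl 0x19, slot 19 ⇒ 0x1A007 (P1/RW1/US1/PS0)
  lvl2: tbl 0x1A, slot 1 ⇒ 0x1C087 (P1/RW1/US1/PS1)
  → PA=0x1CCFB (huge @L2)  (3 entries read)
#1 VA=0x2874120D070 (w,user):
  lvl0: tbl 0x18, slot 5 ⇒ 0x1E007 (P1/RW1/US1/PS0)
  lvl1: tbl 0x1E, slot 29 ⇒ 0x1F007 (P1/RW1/US1/PS0)
  lvl2: tbl 0x1F, slot 9 ⇒ 0x22007 (P1/RW1/US1/PS0)
  lvl3: tbl 0x22, slot 13 ⇒ 0x23007 (P1/RW1/US1/PS0)
  → PA=0x23070  (4 entries read)
#2 VA=0xD06C0408662 (r,user):
  lvl0: tbl 0x18, slot 26 ⇒ 0x27007 (P1/RW1/US1/PS0)
  lvl1: tbl 0x27, slot 27 ⇒ 0x29007 (P1/RW1/US1/PS0)
  lvl2: tbl 0x29, slot 2 ⇒ 0x2D007 (P1/RW1/US1/PS0)
  lvl3: tbl 0x2D, slot 8 ⇒ 0x2F007 (P1/RW1/US1/PS0)
  → PA=0x2F662  (4 entries read)
#3 VA=0xB8100C02C4B (w,user):
  lvl0: tbl 0x18, slot 23 ⇒ 0x33007 (P1/RW1/US1/PS0)
  lvl1: tbl 0x33, slot 4 ⇒ 0x35007 (P1/RW1/US1/PS0)
  lvl2: tbl 0x35, slot 6 ⇒ 0x37007 (P1/RW1/US1/PS0)
  lvl3: tbl 0x37, slot 2 ⇒ 0x38005 (P1/RW0/US1/PS0)
  → PROTECTION_VIOLATION  (4 entries read)
#4 VA=0xE0081E0EB30 (w,kernel):
  lvl0: tbl 0x18, slot 28 ⇒ 0x3B007 (P1/RW1/US1/PS0)
  lvl1: tbl 0x3B, slot 2 ⇒ 0x3C007 (P1/RW1/US1/PS0)
  lvl2: tbl 0x3C, slot 15 ⇒ 0x40007 (P1/RW1/US1/PS0)
  lvl3: tbl 0x40, slot 14 ⇒ 0x44007 (P1/RW1/US1/PS0)
  → PA=0x44B30  (4 entries read)

Access #3 PA: FAULT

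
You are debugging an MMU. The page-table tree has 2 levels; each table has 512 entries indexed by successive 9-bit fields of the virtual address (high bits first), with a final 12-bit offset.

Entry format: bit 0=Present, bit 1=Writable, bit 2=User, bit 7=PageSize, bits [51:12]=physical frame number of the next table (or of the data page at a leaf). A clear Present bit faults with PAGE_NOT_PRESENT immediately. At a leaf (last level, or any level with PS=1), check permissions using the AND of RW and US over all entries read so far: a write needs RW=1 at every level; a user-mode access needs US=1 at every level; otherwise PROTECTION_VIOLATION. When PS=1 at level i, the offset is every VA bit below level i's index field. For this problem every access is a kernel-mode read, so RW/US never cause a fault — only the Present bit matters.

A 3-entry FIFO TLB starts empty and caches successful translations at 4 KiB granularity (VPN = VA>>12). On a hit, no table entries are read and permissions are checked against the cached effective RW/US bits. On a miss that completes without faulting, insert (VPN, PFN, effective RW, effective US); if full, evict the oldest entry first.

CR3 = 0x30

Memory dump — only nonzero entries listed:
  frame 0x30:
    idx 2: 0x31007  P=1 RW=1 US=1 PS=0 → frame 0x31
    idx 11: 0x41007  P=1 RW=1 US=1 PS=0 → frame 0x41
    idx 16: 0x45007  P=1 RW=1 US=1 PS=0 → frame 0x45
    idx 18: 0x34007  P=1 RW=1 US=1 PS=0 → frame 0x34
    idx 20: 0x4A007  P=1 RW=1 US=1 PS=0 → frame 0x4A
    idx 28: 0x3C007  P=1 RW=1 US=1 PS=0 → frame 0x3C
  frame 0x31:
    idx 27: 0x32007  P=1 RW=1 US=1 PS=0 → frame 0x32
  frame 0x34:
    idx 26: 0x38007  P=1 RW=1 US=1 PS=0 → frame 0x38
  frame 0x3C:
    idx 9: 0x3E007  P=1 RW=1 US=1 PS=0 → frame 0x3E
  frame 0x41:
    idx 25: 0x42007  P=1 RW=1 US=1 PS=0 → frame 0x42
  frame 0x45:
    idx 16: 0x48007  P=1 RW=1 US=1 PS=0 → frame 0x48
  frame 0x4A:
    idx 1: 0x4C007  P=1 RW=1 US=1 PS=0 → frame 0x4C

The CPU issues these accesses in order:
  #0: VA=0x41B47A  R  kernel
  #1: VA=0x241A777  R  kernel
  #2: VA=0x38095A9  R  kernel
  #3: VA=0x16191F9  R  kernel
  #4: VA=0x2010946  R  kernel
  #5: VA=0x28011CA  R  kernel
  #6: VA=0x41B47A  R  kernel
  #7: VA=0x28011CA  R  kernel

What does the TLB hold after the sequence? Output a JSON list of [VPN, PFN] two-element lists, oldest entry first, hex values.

Per-access translation:
#0 VA=0x41B47A (r,kernel):
  L0: frame=0x30 idx=2 entry=0x31007 [P=1 RW=1 US=1 PS=0]
  L1: frame=0x31 idx=27 entry=0x32007 [P=1 RW=1 US=1 PS=0]
  ✓ 0x3247A  — 2 lookups
#1 VA=0x241A777 (r,kernel):
  L0: frame=0x30 idx=18 entry=0x34007 [P=1 RW=1 US=1 PS=0]
  L1: frame=0x34 idx=26 entry=0x38007 [P=1 RW=1 US=1 PS=0]
  ✓ 0x38777  — 2 lookups
#2 VA=0x38095A9 (r,kernel):
  L0: frame=0x30 idx=28 entry=0x3C007 [P=1 RW=1 US=1 PS=0]
  L1: frame=0x3C idx=9 entry=0x3E007 [P=1 RW=1 US=1 PS=0]
  ✓ 0x3E5A9  — 2 lookups
#3 VA=0x16191F9 (r,kernel):
  L0: frame=0x30 idx=11 entry=0x41007 [P=1 RW=1 US=1 PS=0]
  L1: frame=0x41 idx=25 entry=0x42007 [P=1 RW=1 US=1 PS=0]
  ✓ 0x421F9  — 2 lookups
#4 VA=0x2010946 (r,kernel):
  L0: frame=0x30 idx=16 entry=0x45007 [P=1 RW=1 US=1 PS=0]
  L1: frame=0x45 idx=16 entry=0x48007 [P=1 RW=1 US=1 PS=0]
  ✓ 0x48946  — 2 lookups
#5 VA=0x28011CA (r,kernel):
  L0: frame=0x30 idx=20 entry=0x4A007 [P=1 RW=1 US=1 PS=0]
  L1: frame=0x4A idx=1 entry=0x4C007 [P=1 RW=1 US=1 PS=0]
  ✓ 0x4C1CA  — 2 lookups
#6 VA=0x41B47A (r,kernel):
  L0: frame=0x30 idx=2 entry=0x31007 [P=1 RW=1 US=1 PS=0]
  L1: frame=0x31 idx=27 entry=0x32007 [P=1 RW=1 US=1 PS=0]
  ✓ 0x3247A  — 2 lookups
#7 VA=0x28011CA (r,kernel):
  TLB hit vpn=0x2801 → PA=0x4C1CA

TLB: [["0x2010", "0x48"], ["0x2801", "0x4C"], ["0x41B", "0x32"]]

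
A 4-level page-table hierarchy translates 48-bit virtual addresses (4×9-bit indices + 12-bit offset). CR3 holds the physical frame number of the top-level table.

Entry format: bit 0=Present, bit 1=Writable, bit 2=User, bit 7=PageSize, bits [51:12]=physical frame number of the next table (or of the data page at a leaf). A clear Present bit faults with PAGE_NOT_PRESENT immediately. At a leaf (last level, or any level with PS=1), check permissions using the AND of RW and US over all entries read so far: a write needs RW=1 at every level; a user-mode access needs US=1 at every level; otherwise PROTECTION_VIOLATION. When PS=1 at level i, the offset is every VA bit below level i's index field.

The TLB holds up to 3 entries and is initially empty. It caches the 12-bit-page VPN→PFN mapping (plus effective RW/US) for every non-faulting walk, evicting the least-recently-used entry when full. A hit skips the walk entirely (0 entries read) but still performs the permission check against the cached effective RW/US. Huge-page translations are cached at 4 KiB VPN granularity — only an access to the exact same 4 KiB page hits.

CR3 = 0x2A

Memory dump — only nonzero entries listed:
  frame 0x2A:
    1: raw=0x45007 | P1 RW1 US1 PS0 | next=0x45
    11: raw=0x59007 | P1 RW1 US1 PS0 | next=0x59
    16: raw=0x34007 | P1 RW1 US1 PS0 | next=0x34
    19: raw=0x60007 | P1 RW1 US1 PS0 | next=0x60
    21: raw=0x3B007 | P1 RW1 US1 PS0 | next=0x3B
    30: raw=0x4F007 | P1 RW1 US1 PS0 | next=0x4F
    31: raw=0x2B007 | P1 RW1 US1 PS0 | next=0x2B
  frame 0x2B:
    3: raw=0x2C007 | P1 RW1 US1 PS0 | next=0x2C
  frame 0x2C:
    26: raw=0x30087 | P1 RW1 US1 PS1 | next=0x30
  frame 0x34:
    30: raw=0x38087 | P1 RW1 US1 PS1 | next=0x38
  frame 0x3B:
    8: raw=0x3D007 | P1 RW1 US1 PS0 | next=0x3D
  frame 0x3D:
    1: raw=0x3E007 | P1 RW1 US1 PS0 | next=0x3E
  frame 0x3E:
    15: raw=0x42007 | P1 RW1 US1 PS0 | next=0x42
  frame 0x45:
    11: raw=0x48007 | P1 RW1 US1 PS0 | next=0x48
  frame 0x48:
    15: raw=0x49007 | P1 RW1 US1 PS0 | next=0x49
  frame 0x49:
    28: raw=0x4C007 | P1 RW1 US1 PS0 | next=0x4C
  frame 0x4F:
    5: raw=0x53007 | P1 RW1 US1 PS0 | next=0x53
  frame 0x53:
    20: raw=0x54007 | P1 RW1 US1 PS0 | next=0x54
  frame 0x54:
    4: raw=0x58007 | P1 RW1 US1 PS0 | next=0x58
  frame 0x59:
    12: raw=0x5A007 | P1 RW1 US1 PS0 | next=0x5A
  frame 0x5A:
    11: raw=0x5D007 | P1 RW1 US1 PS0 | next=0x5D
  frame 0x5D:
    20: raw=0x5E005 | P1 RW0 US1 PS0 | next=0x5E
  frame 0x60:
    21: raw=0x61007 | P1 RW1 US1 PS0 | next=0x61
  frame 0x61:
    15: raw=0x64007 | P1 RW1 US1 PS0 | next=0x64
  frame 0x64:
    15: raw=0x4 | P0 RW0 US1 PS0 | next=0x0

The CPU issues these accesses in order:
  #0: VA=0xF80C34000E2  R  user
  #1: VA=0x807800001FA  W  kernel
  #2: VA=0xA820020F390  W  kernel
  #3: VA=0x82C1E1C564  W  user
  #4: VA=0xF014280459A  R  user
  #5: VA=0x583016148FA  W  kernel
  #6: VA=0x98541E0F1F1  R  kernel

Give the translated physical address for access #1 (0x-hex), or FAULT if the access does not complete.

Walk each access:
#0 VA=0xF80C34000E2 (r,user):
  L0: frame=0x2A idx=31 entry=0x2B007 [P=1 RW=1 US=1 PS=0]
  L1: frame=0x2B idx=3 entry=0x2C007 [P=1 RW=1 US=1 PS=0]
  L2: frame=0x2C idx=26 entry=0x30087 [P=1 RW=1 US=1 PS=1]
  ✓ 0x300E2 (huge @L2)  — 3 lookups
#1 VA=0x807800001FA (w,kernel):
  L0: frame=0x2A idx=16 entry=0x34007 [P=1 RW=1 US=1 PS=0]
  L1: frame=0x34 idx=30 entry=0x38087 [P=1 RW=1 US=1 PS=1]
  ✓ 0x381FA (huge @L1)  — 2 lookups
#2 VA=0xA820020F390 (w,kernel):
  L0: frame=0x2A idx=21 entry=0x3B007 [P=1 RW=1 US=1 PS=0]
  L1: frame=0x3B idx=8 entry=0x3D007 [P=1 RW=1 US=1 PS=0]
  L2: frame=0x3D idx=1 entry=0x3E007 [P=1 RW=1 US=1 PS=0]
  L3: frame=0x3E idx=15 entry=0x42007 [P=1 RW=1 US=1 PS=0]
  ✓ 0x42390  — 4 lookups
#3 VA=0x82C1E1C564 (w,user):
  L0: frame=0x2A idx=1 entry=0x45007 [P=1 RW=1 US=1 PS=0]
  L1: frame=0x45 idx=11 entry=0x48007 [P=1 RW=1 US=1 PS=0]
  L2: frame=0x48 idx=15 entry=0x49007 [P=1 RW=1 US=1 PS=0]
  L3: frame=0x49 idx=28 entry=0x4C007 [P=1 RW=1 US=1 PS=0]
  ✓ 0x4C564  — 4 lookups
#4 VA=0xF014280459A (r,user):
  L0: frame=0x2A idx=30 entry=0x4F007 [P=1 RW=1 US=1 PS=0]
  L1: frame=0x4F idx=5 entry=0x53007 [P=1 RW=1 US=1 PS=0]
  L2: frame=0x53 idx=20 entry=0x54007 [P=1 RW=1 US=1 PS=0]
  L3: frame=0x54 idx=4 entry=0x58007 [P=1 RW=1 US=1 PS=0]
  ✓ 0x5859A  — 4 lookups
#5 VA=0x583016148FA (w,kernel):
  L0: frame=0x2A idx=11 entry=0x59007 [P=1 RW=1 US=1 PS=0]
  L1: frame=0x59 idx=12 entry=0x5A007 [P=1 RW=1 US=1 PS=0]
  L2: frame=0x5A idx=11 entry=0x5D007 [P=1 RW=1 US=1 PS=0]
  L3: frame=0x5D idx=20 entry=0x5E005 [P=1 RW=0 US=1 PS=0]
  → PROTECTION_VIOLATION  (4 entries read)
#6 VA=0x98541E0F1F1 (r,kernel):
  L0: frame=0x2A idx=19 entry=0x60007 [P=1 RW=1 US=1 PS=0]
  L1: frame=0x60 idx=21 entry=0x61007 [P=1 RW=1 US=1 PS=0]
  L2: frame=0x61 idx=15 entry=0x64007 [P=1 RW=1 US=1 PS=0]
  L3: frame=0x64 idx=15 entry=0x4 [P=0 RW=0 US=1 PS=0]
  → PAGE_NOT_PRESENT  (4 entries read)

Access #1 PA: 0x381FA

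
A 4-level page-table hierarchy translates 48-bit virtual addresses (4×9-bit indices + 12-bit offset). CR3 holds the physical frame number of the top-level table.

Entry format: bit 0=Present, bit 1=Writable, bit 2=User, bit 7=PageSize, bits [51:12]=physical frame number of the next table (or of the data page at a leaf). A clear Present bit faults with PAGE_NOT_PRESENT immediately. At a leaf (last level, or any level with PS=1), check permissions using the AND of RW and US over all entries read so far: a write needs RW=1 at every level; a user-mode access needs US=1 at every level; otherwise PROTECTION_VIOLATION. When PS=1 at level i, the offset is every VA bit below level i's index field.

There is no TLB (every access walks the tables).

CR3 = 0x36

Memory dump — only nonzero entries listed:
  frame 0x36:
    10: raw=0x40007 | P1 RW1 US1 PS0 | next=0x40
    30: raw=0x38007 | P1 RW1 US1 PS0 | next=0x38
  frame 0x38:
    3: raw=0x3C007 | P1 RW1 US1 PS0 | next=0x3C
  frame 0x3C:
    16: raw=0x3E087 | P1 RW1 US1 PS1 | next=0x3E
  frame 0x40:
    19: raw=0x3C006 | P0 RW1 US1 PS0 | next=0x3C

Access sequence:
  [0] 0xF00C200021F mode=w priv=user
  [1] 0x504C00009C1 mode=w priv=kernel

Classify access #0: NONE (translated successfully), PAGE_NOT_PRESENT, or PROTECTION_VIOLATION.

Trace:
#0 VA=0xF00C200021F (w,user):
  L0: frame=0x36 idx=30 entry=0x38007 [P=1 RW=1 US=1 PS=0]
  L1: frame=0x38 idx=3 entry=0x3C007 [P=1 RW=1 US=1 PS=0]
  L2: frame=0x3C idx=16 entry=0x3E087 [P=1 RW=1 US=1 PS=1]
  ✓ 0x3E21F (huge @L2)  — 3 lookups
#1 VA=0x504C00009C1 (w,kernel):
  L0: frame=0x36 idx=10 entry=0x40007 [P=1 RW=1 US=1 PS=0]
  L1: frame=0x40 idx=19 entry=0x3C006 [P=0 RW=1 US=1 PS=0]
  → PAGE_NOT_PRESENT  (2 entries read)

Access #0 fault: NONE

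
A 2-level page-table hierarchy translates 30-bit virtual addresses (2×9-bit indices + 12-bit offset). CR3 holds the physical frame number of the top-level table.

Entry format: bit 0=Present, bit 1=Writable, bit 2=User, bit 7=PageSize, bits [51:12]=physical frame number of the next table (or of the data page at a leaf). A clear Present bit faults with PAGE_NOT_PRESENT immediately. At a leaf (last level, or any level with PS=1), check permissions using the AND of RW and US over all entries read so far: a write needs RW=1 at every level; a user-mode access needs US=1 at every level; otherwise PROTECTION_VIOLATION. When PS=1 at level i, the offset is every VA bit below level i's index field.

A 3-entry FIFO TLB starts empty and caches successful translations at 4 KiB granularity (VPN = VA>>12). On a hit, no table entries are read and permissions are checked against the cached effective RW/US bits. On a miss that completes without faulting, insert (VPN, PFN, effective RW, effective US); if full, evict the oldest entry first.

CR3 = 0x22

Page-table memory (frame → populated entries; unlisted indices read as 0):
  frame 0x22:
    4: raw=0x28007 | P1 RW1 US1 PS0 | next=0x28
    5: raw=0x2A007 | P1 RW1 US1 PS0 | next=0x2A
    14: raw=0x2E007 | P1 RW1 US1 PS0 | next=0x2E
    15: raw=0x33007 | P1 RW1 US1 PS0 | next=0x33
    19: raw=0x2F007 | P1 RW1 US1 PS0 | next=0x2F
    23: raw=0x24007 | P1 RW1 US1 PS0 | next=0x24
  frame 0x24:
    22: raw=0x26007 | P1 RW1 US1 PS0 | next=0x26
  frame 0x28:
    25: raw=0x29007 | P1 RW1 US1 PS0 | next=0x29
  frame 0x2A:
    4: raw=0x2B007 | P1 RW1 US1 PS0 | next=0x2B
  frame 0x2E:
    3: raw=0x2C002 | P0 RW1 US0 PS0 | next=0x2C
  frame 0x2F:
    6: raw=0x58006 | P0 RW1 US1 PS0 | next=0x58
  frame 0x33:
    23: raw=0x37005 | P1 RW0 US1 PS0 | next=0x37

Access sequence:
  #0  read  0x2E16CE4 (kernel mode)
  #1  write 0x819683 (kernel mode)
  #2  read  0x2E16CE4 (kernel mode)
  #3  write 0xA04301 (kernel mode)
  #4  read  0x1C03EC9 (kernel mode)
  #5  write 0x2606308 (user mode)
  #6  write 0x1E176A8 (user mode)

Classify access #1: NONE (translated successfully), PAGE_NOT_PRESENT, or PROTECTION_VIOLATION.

Per-access translation:
#0 VA=0x2E16CE4 (r,kernel):
  L0: frame=0x22 idx=23 entry=0x24007 [P=1 RW=1 US=1 PS=0]
  L1: frame=0x24 idx=22 entry=0x26007 [P=1 RW=1 US=1 PS=0]
  ⇒ phys 0x26CE4  [2 reads]
#1 VA=0x819683 (w,kernel):
  L0: frame=0x22 idx=4 entry=0x28007 [P=1 RW=1 US=1 PS=0]
  L1: frame=0x28 idx=25 entry=0x29007 [P=1 RW=1 US=1 PS=0]
  ⇒ phys 0x29683  [2 reads]
#2 VA=0x2E16CE4 (r,kernel):
  TLB hit vpn=0x2E16 → PA=0x26CE4
#3 VA=0xA04301 (w,kernel):
  L0: frame=0x22 idx=5 entry=0x2A007 [P=1 RW=1 US=1 PS=0]
  L1: frame=0x2A idx=4 entry=0x2B007 [P=1 RW=1 US=1 PS=0]
  ⇒ phys 0x2B301  [2 reads]
#4 VA=0x1C03EC9 (r,kernel):
  L0: frame=0x22 idx=14 entry=0x2E007 [P=1 RW=1 US=1 PS=0]
  L1: frame=0x2E idx=3 entry=0x2C002 [P=0 RW=1 US=0 PS=0]
  ✗ PAGE_NOT_PRESENT  [2 reads]
#5 VA=0x2606308 (w,user):
  L0: frame=0x22 idx=19 entry=0x2F007 [P=1 RW=1 US=1 PS=0]
  L1: frame=0x2F idx=6 entry=0x58006 [P=0 RW=1 US=1 PS=0]
  ✗ PAGE_NOT_PRESENT  [2 reads]
#6 VA=0x1E176A8 (w,user):
  L0: frame=0x22 idx=15 entry=0x33007 [P=1 RW=1 US=1 PS=0]
  L1: frame=0x33 idx=23 entry=0x37005 [P=1 RW=0 US=1 PS=0]
  ✗ PROTECTION_VIOLATION  [2 reads]

Access #1 fault: NONE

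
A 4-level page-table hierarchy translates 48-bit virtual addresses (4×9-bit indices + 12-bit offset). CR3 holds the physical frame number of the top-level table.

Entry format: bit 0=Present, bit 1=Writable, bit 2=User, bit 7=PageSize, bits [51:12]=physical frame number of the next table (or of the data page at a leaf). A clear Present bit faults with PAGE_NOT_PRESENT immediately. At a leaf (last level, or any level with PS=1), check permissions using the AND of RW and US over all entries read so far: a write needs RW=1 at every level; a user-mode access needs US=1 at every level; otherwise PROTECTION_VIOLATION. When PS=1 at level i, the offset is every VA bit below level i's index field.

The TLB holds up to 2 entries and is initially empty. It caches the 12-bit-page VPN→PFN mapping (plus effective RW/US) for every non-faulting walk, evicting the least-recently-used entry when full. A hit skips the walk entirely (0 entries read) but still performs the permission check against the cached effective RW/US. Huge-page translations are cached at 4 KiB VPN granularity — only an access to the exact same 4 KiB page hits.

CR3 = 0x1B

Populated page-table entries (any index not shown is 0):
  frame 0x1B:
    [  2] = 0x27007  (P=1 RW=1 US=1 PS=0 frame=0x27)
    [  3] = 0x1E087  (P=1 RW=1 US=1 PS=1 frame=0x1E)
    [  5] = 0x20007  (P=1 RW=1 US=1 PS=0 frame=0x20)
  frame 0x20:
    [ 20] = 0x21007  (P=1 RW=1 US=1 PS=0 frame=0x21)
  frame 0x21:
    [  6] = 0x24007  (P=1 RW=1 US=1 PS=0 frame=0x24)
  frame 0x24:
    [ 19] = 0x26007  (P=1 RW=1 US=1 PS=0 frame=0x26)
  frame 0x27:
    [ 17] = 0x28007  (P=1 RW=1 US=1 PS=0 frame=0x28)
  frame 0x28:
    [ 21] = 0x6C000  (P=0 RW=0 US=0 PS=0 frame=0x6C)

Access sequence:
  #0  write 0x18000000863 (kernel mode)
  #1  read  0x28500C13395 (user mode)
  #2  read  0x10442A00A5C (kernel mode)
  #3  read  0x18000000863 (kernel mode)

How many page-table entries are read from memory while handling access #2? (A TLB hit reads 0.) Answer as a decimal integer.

Trace:
#0 VA=0x18000000863 (w,kernel):
  [0] read 0x1B idx=3: raw=0x1E087 flags P=1 W=1 U=1 S=1
  ✓ 0x1E863 (huge @L0)  — 1 lookups
#1 VA=0x28500C13395 (r,user):
  [0] read 0x1B idx=5: raw=0x20007 flags P=1 W=1 U=1 S=0
  [1] read 0x20 idx=20: raw=0x21007 flags P=1 W=1 U=1 S=0
  [2] read 0x21 idx=6: raw=0x24007 flags P=1 W=1 U=1 S=0
  [3] read 0x24 idx=19: raw=0x26007 flags P=1 W=1 U=1 S=0
  ✓ 0x26395  — 4 lookups
#2 VA=0x10442A00A5C (r,kernel):
  [0] read 0x1B idx=2: raw=0x27007 flags P=1 W=1 U=1 S=0
  [1] read 0x27 idx=17: raw=0x28007 flags P=1 W=1 U=1 S=0
  [2] read 0x28 idx=21: raw=0x6C000 flags P=0 W=0 U=0 S=0
  ✗ PAGE_NOT_PRESENT  [3 reads]
#3 VA=0x18000000863 (r,kernel):
  TLB hit vpn=0x18000000 → PA=0x1E863

Entries read for #2: 3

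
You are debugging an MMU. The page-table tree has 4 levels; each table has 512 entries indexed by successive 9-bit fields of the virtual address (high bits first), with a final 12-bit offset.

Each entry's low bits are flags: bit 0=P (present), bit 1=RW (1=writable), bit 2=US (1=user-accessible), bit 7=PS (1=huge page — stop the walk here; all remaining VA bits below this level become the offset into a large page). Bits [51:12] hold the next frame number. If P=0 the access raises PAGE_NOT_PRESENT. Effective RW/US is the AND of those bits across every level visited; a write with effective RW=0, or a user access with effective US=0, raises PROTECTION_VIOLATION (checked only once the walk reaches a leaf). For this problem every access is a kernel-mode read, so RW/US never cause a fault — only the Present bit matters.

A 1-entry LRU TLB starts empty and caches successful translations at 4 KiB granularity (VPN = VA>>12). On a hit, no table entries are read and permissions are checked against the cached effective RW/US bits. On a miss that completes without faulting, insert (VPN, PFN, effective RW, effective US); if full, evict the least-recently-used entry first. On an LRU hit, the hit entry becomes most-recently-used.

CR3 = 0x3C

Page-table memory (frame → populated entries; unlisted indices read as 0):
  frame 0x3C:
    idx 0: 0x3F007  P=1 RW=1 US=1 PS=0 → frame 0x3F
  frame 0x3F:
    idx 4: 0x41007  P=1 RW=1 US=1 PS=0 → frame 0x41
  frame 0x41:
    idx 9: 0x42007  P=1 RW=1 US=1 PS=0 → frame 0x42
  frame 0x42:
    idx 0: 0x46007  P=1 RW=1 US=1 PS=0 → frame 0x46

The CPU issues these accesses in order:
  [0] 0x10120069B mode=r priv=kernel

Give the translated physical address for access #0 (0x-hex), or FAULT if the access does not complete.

Per-access translation:
#0 VA=0x10120069B (r,kernel):
  [0] read 0x3C idx=0: raw=0x3F007 flags P=1 W=1 U=1 S=0
  [1] read 0x3F idx=4: raw=0x41007 flags P=1 W=1 U=1 S=0
  [2] read 0x41 idx=9: raw=0x42007 flags P=1 W=1 U=1 S=0
  [3] read 0x42 idx=0: raw=0x46007 flags P=1 W=1 U=1 S=0
  ✓ 0x4669B  — 4 lookups

Access #0 PA: 0x4669B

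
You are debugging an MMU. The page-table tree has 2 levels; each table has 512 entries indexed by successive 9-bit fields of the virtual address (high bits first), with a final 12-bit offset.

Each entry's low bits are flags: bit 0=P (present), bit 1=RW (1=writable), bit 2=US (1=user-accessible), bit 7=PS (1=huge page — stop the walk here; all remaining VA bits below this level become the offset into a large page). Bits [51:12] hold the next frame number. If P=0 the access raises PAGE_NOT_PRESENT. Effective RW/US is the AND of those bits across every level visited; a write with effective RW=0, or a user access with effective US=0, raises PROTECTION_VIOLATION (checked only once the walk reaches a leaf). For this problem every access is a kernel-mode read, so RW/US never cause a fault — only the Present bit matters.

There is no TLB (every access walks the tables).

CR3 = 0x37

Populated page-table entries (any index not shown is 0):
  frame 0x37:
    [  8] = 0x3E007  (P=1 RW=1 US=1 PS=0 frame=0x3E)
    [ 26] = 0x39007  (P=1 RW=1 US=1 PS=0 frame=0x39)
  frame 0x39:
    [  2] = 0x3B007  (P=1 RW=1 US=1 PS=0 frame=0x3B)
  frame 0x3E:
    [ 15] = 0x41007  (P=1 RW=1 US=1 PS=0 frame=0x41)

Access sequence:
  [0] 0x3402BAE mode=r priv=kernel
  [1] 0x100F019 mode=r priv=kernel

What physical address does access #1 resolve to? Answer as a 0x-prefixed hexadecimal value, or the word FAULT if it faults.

Walk each access:
#0 VA=0x3402BAE (r,kernel):
  L0: frame=0x37 idx=26 entry=0x39007 [P=1 RW=1 US=1 PS=0]
  L1: frame=0x39 idx=2 entry=0x3B007 [P=1 RW=1 US=1 PS=0]
  ✓ 0x3BBAE  — 2 lookups
#1 VA=0x100F019 (r,kernel):
  L0: frame=0x37 idx=8 entry=0x3E007 [P=1 RW=1 US=1 PS=0]
  L1: frame=0x3E idx=15 entry=0x41007 [P=1 RW=1 US=1 PS=0]
  ✓ 0x41019  — 2 lookups

Access #1 PA: 0x41019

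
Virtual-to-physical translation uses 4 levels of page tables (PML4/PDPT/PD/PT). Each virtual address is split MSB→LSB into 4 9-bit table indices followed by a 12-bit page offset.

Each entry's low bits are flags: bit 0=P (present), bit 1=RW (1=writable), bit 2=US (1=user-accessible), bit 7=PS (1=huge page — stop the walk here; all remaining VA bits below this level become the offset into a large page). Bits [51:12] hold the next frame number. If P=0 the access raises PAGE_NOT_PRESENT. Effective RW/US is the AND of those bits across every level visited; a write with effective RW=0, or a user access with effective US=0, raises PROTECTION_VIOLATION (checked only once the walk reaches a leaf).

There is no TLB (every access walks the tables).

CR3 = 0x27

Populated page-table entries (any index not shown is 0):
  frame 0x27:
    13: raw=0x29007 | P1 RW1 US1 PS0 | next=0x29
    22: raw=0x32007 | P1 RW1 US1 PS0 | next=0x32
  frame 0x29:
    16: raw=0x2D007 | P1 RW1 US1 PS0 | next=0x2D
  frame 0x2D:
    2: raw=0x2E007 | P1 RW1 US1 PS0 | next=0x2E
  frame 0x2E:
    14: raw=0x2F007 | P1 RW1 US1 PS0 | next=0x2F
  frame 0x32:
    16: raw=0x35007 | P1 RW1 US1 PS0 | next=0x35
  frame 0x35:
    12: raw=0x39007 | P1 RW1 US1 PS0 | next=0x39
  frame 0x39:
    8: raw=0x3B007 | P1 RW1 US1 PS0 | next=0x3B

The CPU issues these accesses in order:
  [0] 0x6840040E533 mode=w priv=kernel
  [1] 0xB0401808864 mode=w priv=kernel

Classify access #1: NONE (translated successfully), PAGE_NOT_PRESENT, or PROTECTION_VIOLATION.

Per-access translation:
#0 VA=0x6840040E533 (w,kernel):
  L0 @0x27[13] → 0x29007  P=1,RW=1,US=1,PS=0
  L1 @0x29[16] → 0x2D007  P=1,RW=1,US=1,PS=0
  L2 @0x2D[2] → 0x2E007  P=1,RW=1,US=1,PS=0
  L3 @0x2E[14] → 0x2F007  P=1,RW=1,US=1,PS=0
  → PA=0x2F533  (4 entries read)
#1 VA=0xB0401808864 (w,kernel):
  L0 @0x27[22] → 0x32007  P=1,RW=1,US=1,PS=0
  L1 @0x32[16] → 0x35007  P=1,RW=1,US=1,PS=0
  L2 @0x35[12] → 0x39007  P=1,RW=1,US=1,PS=0
  L3 @0x39[8] → 0x3B007  P=1,RW=1,US=1,PS=0
  → PA=0x3B864  (4 entries read)

Access #1 fault: NONE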